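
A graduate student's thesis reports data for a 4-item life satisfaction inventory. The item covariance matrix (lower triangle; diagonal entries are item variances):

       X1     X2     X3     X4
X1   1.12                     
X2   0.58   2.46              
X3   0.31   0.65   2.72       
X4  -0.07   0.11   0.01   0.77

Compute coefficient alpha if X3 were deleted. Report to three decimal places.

Remaining items: X1, X2, X4 (k = 3).
sum of item variances = 1.12 + 2.46 + 0.77 = 4.35
total variance = 4.35 + 2 × 0.62 = 5.59
α (item deleted) = (3/2)·(1 − 4.35/5.59) = 0.333

coefficient alpha = 0.333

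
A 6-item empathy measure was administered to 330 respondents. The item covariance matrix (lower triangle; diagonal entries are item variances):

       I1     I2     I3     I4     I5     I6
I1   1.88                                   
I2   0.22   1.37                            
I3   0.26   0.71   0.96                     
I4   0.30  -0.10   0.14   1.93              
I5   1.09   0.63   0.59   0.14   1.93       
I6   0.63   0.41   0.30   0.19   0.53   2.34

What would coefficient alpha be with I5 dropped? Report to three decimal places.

Remaining items: I1, I2, I3, I4, I6 (k = 5).
sum of item variances = 1.88 + 1.37 + 0.96 + 1.93 + 2.34 = 8.48
σ²_total = 8.48 + 2 × 3.06 = 14.60
α (item deleted) = (5/4)·(1 − 8.48/14.60) = 0.524

coefficient alpha = 0.524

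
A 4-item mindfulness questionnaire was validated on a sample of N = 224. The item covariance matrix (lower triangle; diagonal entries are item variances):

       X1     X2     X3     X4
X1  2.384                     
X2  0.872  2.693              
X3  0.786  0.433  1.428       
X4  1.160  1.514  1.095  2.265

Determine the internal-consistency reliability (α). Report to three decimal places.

sum of item variances = 2.384 + 2.693 + 1.428 + 2.265 = 8.770
Σ_{i<j} σ_ij = 5.860
σ²_T = 8.770 + 2 × 5.860 = 20.490
α = (k/(k−1))·(1 − sum of item variances/σ²_T) = (4/3)·(1 − 8.770/20.490) = 0.763

α = 0.763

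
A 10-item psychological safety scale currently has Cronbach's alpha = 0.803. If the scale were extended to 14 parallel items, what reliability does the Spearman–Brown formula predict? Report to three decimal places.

Length factor m = 14/10 = 1.4000
α' = m·α / (1 + (m−1)·α)
   = 14/10 × 0.803 / (1 + (14/10 − 1) × 0.803)
   = 1.1242 / 1.3212 = 0.851

predicted reliability = 0.851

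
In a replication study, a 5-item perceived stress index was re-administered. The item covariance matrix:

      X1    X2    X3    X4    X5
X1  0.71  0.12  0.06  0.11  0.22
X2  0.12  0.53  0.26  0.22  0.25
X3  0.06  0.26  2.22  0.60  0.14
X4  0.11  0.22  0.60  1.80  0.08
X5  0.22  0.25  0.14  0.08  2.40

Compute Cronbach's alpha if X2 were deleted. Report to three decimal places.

Remaining items: X1, X3, X4, X5 (k = 4).
ΣVar(i) = 0.71 + 2.22 + 1.80 + 2.40 = 7.13
σ²_T = 7.13 + 2 × 1.21 = 9.55
α (item deleted) = (4/3)·(1 − 7.13/9.55) = 0.338

Cronbach's alpha = 0.338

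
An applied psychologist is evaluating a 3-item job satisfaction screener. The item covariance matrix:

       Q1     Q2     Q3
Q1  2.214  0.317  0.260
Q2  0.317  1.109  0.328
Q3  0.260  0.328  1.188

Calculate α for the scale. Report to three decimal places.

α = 0.430

Σσ²ᵢ = 2.214 + 1.109 + 1.188 = 4.511
Σ_{i<j} σ_ij = 0.905
Var(T) = 4.511 + 2 × 0.905 = 6.321
α = (k/(k−1))·(1 − Σσ²ᵢ/Var(T)) = (3/2)·(1 − 4.511/6.321) = 0.430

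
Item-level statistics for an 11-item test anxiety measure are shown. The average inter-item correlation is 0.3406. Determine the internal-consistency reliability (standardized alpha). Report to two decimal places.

standardized alpha = 0.85

Standardized α = k·r̄ / (1 + (k−1)·r̄) = 11 × 0.3406 / (1 + 10 × 0.3406)
  = 3.7466 / 4.4060 = 0.85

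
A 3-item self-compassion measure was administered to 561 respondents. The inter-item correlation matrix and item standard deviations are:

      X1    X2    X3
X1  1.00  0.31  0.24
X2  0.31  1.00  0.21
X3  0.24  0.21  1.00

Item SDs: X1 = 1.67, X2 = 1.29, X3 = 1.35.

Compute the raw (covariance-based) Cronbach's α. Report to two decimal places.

Σσ²ᵢ = 1.67² + 1.29² + 1.35² = 6.2755
Covariances σ_ij = r_ij · s_i · s_j:
  σ(X1,X2) = 0.31 × 1.67 × 1.29 = 0.6678
  σ(X1,X3) = 0.24 × 1.67 × 1.35 = 0.5411
  σ(X2,X3) = 0.21 × 1.29 × 1.35 = 0.3657
σ²_T = Σσ²ᵢ + 2·Σσ_ij = 6.2755 + 2 × 1.5746 = 9.4247
α = (3/2)·(1 − 6.2755/9.4247) = 0.50

Cronbach's α = 0.50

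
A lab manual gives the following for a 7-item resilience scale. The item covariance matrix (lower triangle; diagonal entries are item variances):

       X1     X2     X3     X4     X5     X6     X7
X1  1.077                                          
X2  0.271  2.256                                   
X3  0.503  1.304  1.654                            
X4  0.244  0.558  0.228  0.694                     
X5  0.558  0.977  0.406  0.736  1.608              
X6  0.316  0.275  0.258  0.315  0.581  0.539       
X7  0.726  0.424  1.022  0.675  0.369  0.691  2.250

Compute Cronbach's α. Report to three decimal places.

Cronbach's α = 0.810

Σσᵢ² = 1.077 + 2.256 + 1.654 + 0.694 + 1.608 + 0.539 + 2.250 = 10.078
Sum of the distinct covariances = 11.437
Var(T) = 10.078 + 2 × 11.437 = 32.952
α = (k/(k−1))·(1 − Σσᵢ²/Var(T)) = (7/6)·(1 − 10.078/32.952) = 0.810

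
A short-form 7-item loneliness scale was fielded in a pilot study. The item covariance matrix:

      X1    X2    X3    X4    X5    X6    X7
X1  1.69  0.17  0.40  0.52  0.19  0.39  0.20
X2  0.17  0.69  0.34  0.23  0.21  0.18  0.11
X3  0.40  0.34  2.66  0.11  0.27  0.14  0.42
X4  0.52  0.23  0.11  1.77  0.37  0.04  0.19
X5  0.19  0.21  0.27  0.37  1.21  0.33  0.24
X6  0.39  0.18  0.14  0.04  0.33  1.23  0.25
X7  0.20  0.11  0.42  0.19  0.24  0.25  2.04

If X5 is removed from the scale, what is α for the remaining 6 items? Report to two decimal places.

α = 0.51

Remaining items: X1, X2, X3, X4, X6, X7 (k = 6).
Σσ²ᵢ = 1.69 + 0.69 + 2.66 + 1.77 + 1.23 + 2.04 = 10.08
σ²_total = 10.08 + 2 × 3.69 = 17.46
α (item deleted) = (6/5)·(1 − 10.08/17.46) = 0.51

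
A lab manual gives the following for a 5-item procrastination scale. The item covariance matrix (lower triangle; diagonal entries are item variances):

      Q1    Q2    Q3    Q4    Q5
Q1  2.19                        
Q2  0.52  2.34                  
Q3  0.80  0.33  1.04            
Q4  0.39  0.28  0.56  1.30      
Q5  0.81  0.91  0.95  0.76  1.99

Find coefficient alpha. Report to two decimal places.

α = 0.73

Σσ²ᵢ = 2.19 + 2.34 + 1.04 + 1.30 + 1.99 = 8.86
Sum of the distinct covariances = 6.31
σ²_T = 8.86 + 2 × 6.31 = 21.48
α = (k/(k−1))·(1 − Σσ²ᵢ/σ²_T) = (5/4)·(1 − 8.86/21.48) = 0.73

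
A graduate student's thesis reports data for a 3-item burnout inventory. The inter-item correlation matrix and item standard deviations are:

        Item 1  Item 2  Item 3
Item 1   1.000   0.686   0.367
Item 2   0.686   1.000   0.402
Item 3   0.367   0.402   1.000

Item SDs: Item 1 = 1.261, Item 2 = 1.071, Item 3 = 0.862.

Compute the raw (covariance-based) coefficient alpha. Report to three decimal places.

Σσ²ᵢ = 1.261² + 1.071² + 0.862² = 3.4802
Covariances σ_ij = r_ij · s_i · s_j:
  σ(Item 1,Item 2) = 0.686 × 1.261 × 1.071 = 0.9265
  σ(Item 1,Item 3) = 0.367 × 1.261 × 0.862 = 0.3989
  σ(Item 2,Item 3) = 0.402 × 1.071 × 0.862 = 0.3711
σ²_T = Σσ²ᵢ + 2·Σσ_ij = 3.4802 + 2 × 1.6965 = 6.8732
α = (3/2)·(1 − 3.4802/6.8732) = 0.740

α = 0.740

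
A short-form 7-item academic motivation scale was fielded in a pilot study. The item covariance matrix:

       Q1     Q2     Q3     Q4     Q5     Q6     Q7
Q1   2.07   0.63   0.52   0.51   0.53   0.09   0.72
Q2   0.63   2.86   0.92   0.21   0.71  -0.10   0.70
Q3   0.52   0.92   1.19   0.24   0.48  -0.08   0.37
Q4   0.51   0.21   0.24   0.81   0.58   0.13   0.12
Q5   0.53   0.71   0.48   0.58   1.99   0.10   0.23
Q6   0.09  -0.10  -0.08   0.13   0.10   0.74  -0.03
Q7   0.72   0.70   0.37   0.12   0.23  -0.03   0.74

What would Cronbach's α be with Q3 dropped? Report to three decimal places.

Cronbach's α = 0.632

Remaining items: Q1, Q2, Q4, Q5, Q6, Q7 (k = 6).
Σσᵢ² = 2.07 + 2.86 + 0.81 + 1.99 + 0.74 + 0.74 = 9.21
total variance = 9.21 + 2 × 5.13 = 19.47
α (item deleted) = (6/5)·(1 − 9.21/19.47) = 0.632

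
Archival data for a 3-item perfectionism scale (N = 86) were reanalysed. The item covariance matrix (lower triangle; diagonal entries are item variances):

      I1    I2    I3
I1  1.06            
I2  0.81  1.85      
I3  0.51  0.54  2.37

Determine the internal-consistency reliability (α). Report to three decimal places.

Σσ²ᵢ = 1.06 + 1.85 + 2.37 = 5.28
Sum of the distinct covariances = 1.86
σ²_total = 5.28 + 2 × 1.86 = 9.00
α = (k/(k−1))·(1 − Σσ²ᵢ/σ²_total) = (3/2)·(1 − 5.28/9.00) = 0.620

α = 0.620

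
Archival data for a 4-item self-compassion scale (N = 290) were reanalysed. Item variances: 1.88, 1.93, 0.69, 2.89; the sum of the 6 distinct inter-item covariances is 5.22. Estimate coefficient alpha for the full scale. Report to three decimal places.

coefficient alpha = 0.781

sum of item variances = 1.88 + 1.93 + 0.69 + 2.89 = 7.39
Sum of distinct covariances = 5.22
σ²_T = sum of item variances + 2·Σcov = 7.39 + 2 × 5.22 = 17.83
α = (4/3)·(1 − 7.39/17.83) = 0.781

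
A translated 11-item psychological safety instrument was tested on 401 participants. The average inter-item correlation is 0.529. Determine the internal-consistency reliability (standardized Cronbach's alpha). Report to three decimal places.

α = 0.925

Standardized α = k·r̄ / (1 + (k−1)·r̄) = 11 × 0.529 / (1 + 10 × 0.529)
  = 5.8190 / 6.2900 = 0.925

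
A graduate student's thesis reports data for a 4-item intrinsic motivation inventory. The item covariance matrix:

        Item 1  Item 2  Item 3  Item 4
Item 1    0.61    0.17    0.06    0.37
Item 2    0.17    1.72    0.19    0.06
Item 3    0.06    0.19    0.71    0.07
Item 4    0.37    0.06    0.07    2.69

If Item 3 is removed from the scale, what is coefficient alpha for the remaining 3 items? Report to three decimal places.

coefficient alpha = 0.289

Remaining items: Item 1, Item 2, Item 4 (k = 3).
Σσ²ᵢ = 0.61 + 1.72 + 2.69 = 5.02
σ²_total = 5.02 + 2 × 0.60 = 6.22
α (item deleted) = (3/2)·(1 − 5.02/6.22) = 0.289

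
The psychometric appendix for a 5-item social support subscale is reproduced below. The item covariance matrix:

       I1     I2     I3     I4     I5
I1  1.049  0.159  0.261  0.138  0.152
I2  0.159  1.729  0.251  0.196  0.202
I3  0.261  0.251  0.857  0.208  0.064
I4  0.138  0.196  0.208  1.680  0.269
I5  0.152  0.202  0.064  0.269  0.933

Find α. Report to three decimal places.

α = 0.473

ΣVar(i) = 1.049 + 1.729 + 0.857 + 1.680 + 0.933 = 6.248
Sum of off-diagonal covariances = 1.900
Var(T) = 6.248 + 2 × 1.900 = 10.048
α = (k/(k−1))·(1 − ΣVar(i)/Var(T)) = (5/4)·(1 − 6.248/10.048) = 0.473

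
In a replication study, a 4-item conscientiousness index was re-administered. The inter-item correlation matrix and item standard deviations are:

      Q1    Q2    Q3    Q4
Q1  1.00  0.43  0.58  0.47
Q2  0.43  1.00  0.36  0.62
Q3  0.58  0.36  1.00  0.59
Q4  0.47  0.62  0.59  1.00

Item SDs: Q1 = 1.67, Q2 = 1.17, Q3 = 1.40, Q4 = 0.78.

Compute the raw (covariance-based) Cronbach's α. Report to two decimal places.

Σσ²ᵢ = 1.67² + 1.17² + 1.40² + 0.78² = 6.7262
Covariances σ_ij = r_ij · s_i · s_j:
  σ(Q1,Q2) = 0.43 × 1.67 × 1.17 = 0.8402
  σ(Q1,Q3) = 0.58 × 1.67 × 1.40 = 1.3560
  σ(Q1,Q4) = 0.47 × 1.67 × 0.78 = 0.6122
  σ(Q2,Q3) = 0.36 × 1.17 × 1.40 = 0.5897
  σ(Q2,Q4) = 0.62 × 1.17 × 0.78 = 0.5658
  σ(Q3,Q4) = 0.59 × 1.40 × 0.78 = 0.6443
σ²_T = Σσ²ᵢ + 2·Σσ_ij = 6.7262 + 2 × 4.6082 = 15.9426
α = (4/3)·(1 − 6.7262/15.9426) = 0.77

Cronbach's α = 0.77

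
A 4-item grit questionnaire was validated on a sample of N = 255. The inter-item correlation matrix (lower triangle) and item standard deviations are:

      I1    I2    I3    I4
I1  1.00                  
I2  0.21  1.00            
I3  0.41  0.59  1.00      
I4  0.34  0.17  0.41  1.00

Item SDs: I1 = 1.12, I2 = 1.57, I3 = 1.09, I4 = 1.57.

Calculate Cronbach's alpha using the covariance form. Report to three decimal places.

Σσ²ᵢ = 1.12² + 1.57² + 1.09² + 1.57² = 7.3723
Covariances σ_ij = r_ij · s_i · s_j:
  σ(I1,I2) = 0.21 × 1.12 × 1.57 = 0.3693
  σ(I1,I3) = 0.41 × 1.12 × 1.09 = 0.5005
  σ(I1,I4) = 0.34 × 1.12 × 1.57 = 0.5979
  σ(I2,I3) = 0.59 × 1.57 × 1.09 = 1.0097
  σ(I2,I4) = 0.17 × 1.57 × 1.57 = 0.4190
  σ(I3,I4) = 0.41 × 1.09 × 1.57 = 0.7016
σ²_T = Σσ²ᵢ + 2·Σσ_ij = 7.3723 + 2 × 3.5980 = 14.5683
α = (4/3)·(1 − 7.3723/14.5683) = 0.659

α = 0.659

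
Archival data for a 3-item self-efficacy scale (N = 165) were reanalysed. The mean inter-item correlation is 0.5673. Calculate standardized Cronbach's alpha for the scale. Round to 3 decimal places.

α = 0.797

Standardized α = k·r̄ / (1 + (k−1)·r̄) = 3 × 0.5673 / (1 + 2 × 0.5673)
  = 1.7019 / 2.1346 = 0.797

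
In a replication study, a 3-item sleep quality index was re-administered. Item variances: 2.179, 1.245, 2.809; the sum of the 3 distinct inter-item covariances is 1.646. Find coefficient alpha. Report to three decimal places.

Σσᵢ² = 2.179 + 1.245 + 2.809 = 6.233
Sum of distinct covariances = 1.646
total variance = Σσᵢ² + 2·Σcov = 6.233 + 2 × 1.646 = 9.525
α = (3/2)·(1 − 6.233/9.525) = 0.518

α = 0.518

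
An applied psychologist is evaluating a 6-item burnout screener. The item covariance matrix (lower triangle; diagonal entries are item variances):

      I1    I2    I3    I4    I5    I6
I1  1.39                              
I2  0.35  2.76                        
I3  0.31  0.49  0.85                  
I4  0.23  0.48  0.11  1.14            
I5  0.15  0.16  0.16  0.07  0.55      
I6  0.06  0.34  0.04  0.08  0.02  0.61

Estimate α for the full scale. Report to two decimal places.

Σσ²ᵢ = 1.39 + 2.76 + 0.85 + 1.14 + 0.55 + 0.61 = 7.30
Sum of off-diagonal covariances = 3.05
σ²_T = 7.30 + 2 × 3.05 = 13.40
α = (k/(k−1))·(1 − Σσ²ᵢ/σ²_T) = (6/5)·(1 − 7.30/13.40) = 0.55

α = 0.55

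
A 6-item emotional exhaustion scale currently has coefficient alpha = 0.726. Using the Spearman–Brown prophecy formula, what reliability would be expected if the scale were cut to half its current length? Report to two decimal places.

Length factor m = 1/2
α' = m·α / (1 − (1−m)·α)
   = 1/2 × 0.726 / (1 − (1 − 1/2) × 0.726)
   = 0.3630 / 0.6370 = 0.57

predicted reliability = 0.57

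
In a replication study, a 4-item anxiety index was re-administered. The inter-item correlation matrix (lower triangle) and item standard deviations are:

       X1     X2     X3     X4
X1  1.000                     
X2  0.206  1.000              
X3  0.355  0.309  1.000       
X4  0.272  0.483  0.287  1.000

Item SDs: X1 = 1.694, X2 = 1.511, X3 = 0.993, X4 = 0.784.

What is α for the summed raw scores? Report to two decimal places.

Σσ²ᵢ = 1.694² + 1.511² + 0.993² + 0.784² = 6.7535
Covariances σ_ij = r_ij · s_i · s_j:
  σ(X1,X2) = 0.206 × 1.694 × 1.511 = 0.5273
  σ(X1,X3) = 0.355 × 1.694 × 0.993 = 0.5972
  σ(X1,X4) = 0.272 × 1.694 × 0.784 = 0.3612
  σ(X2,X3) = 0.309 × 1.511 × 0.993 = 0.4636
  σ(X2,X4) = 0.483 × 1.511 × 0.784 = 0.5722
  σ(X3,X4) = 0.287 × 0.993 × 0.784 = 0.2234
σ²_T = Σσ²ᵢ + 2·Σσ_ij = 6.7535 + 2 × 2.7449 = 12.2433
α = (4/3)·(1 − 6.7535/12.2433) = 0.60

α = 0.60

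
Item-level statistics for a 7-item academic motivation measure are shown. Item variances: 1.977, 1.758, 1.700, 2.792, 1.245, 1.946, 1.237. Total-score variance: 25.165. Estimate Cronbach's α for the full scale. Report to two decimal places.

Cronbach's α = 0.58

Σσᵢ² = 1.977 + 1.758 + 1.700 + 2.792 + 1.245 + 1.946 + 1.237 = 12.655
α = (k/(k−1))·(1 − Σσᵢ²/Var(T)) = (7/6)·(1 − 12.655/25.165) = 0.58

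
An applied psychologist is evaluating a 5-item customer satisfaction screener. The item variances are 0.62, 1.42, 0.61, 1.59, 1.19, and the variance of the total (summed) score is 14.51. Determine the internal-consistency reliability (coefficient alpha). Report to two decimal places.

coefficient alpha = 0.78

Σσᵢ² = 0.62 + 1.42 + 0.61 + 1.59 + 1.19 = 5.43
α = (k/(k−1))·(1 − Σσᵢ²/Var(T)) = (5/4)·(1 − 5.43/14.51) = 0.78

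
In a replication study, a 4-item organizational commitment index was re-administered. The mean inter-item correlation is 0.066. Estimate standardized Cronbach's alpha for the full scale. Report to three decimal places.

Standardized α = k·r̄ / (1 + (k−1)·r̄) = 4 × 0.066 / (1 + 3 × 0.066)
  = 0.2640 / 1.1980 = 0.220

standardized Cronbach's alpha = 0.220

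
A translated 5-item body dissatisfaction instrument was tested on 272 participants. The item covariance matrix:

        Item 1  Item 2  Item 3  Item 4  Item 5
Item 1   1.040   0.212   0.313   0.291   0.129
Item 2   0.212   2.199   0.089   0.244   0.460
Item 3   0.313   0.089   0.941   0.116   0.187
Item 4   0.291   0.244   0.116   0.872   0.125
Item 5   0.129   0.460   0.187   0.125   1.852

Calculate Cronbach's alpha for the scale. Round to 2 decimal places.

α = 0.48

ΣVar(i) = 1.040 + 2.199 + 0.941 + 0.872 + 1.852 = 6.904
Sum of off-diagonal covariances = 2.166
total variance = 6.904 + 2 × 2.166 = 11.236
α = (k/(k−1))·(1 − ΣVar(i)/total variance) = (5/4)·(1 − 6.904/11.236) = 0.48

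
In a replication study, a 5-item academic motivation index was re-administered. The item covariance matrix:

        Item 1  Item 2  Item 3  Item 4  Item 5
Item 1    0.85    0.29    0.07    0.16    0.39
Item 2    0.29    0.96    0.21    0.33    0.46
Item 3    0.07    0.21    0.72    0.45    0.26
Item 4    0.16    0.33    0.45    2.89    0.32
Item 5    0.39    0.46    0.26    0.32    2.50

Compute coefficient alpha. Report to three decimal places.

α = 0.533

Σσᵢ² = 0.85 + 0.96 + 0.72 + 2.89 + 2.50 = 7.92
Sum of the distinct covariances = 2.94
σ²_total = 7.92 + 2 × 2.94 = 13.80
α = (k/(k−1))·(1 − Σσᵢ²/σ²_total) = (5/4)·(1 − 7.92/13.80) = 0.533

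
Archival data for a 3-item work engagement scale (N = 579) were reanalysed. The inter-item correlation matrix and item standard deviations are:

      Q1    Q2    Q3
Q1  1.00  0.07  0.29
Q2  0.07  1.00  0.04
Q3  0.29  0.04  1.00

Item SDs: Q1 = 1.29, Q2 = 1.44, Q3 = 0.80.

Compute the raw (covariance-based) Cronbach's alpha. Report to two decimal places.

α = 0.27

Σσ²ᵢ = 1.29² + 1.44² + 0.80² = 4.3777
Covariances σ_ij = r_ij · s_i · s_j:
  σ(Q1,Q2) = 0.07 × 1.29 × 1.44 = 0.1300
  σ(Q1,Q3) = 0.29 × 1.29 × 0.80 = 0.2993
  σ(Q2,Q3) = 0.04 × 1.44 × 0.80 = 0.0461
σ²_T = Σσ²ᵢ + 2·Σσ_ij = 4.3777 + 2 × 0.4754 = 5.3285
α = (3/2)·(1 − 4.3777/5.3285) = 0.27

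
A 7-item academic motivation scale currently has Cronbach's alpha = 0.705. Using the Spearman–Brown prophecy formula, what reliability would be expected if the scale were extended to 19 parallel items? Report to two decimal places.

predicted reliability = 0.87

Length factor m = 19/7 = 2.7143
α' = m·α / (1 + (m−1)·α)
   = 19/7 × 0.705 / (1 + (19/7 − 1) × 0.705)
   = 1.9136 / 2.2086 = 0.87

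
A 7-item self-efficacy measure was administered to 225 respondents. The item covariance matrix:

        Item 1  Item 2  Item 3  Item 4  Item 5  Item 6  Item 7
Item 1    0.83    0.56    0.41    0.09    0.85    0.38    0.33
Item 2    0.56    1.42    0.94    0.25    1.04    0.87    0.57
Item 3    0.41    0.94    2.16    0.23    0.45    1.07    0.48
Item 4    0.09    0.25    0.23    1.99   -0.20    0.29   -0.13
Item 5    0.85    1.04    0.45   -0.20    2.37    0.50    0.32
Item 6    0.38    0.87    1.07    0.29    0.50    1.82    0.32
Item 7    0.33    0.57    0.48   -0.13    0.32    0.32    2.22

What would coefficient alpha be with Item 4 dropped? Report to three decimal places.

α = 0.752

Remaining items: Item 1, Item 2, Item 3, Item 5, Item 6, Item 7 (k = 6).
sum of item variances = 0.83 + 1.42 + 2.16 + 2.37 + 1.82 + 2.22 = 10.82
σ²_T = 10.82 + 2 × 9.09 = 29.00
α (item deleted) = (6/5)·(1 − 10.82/29.00) = 0.752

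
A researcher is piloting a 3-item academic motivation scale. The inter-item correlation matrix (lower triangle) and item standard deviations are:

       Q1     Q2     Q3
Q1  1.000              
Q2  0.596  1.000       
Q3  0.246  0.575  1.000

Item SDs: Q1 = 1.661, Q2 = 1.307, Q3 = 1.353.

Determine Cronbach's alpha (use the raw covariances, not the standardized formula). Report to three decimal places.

Σσ²ᵢ = 1.661² + 1.307² + 1.353² = 6.2978
Covariances σ_ij = r_ij · s_i · s_j:
  σ(Q1,Q2) = 0.596 × 1.661 × 1.307 = 1.2939
  σ(Q1,Q3) = 0.246 × 1.661 × 1.353 = 0.5528
  σ(Q2,Q3) = 0.575 × 1.307 × 1.353 = 1.0168
σ²_T = Σσ²ᵢ + 2·Σσ_ij = 6.2978 + 2 × 2.8635 = 12.0248
α = (3/2)·(1 − 6.2978/12.0248) = 0.714

α = 0.714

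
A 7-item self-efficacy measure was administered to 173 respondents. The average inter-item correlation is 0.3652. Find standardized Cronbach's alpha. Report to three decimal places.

α = 0.801

Standardized α = k·r̄ / (1 + (k−1)·r̄) = 7 × 0.3652 / (1 + 6 × 0.3652)
  = 2.5564 / 3.1912 = 0.801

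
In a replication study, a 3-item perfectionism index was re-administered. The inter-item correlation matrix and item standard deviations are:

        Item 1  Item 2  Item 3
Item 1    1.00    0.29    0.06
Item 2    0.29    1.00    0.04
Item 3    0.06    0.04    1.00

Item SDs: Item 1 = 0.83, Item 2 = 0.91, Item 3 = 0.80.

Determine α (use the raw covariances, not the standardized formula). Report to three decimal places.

α = 0.316

Σσ²ᵢ = 0.83² + 0.91² + 0.80² = 2.1570
Covariances σ_ij = r_ij · s_i · s_j:
  σ(Item 1,Item 2) = 0.29 × 0.83 × 0.91 = 0.2190
  σ(Item 1,Item 3) = 0.06 × 0.83 × 0.80 = 0.0398
  σ(Item 2,Item 3) = 0.04 × 0.91 × 0.80 = 0.0291
σ²_T = Σσ²ᵢ + 2·Σσ_ij = 2.1570 + 2 × 0.2879 = 2.7328
α = (3/2)·(1 − 2.1570/2.7328) = 0.316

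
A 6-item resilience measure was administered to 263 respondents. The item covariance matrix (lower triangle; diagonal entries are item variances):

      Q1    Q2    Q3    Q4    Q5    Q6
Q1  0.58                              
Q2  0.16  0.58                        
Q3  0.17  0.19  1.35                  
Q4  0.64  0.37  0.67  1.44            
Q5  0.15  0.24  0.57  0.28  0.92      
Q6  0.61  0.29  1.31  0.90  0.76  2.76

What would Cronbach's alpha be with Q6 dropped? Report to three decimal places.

Remaining items: Q1, Q2, Q3, Q4, Q5 (k = 5).
Σσᵢ² = 0.58 + 0.58 + 1.35 + 1.44 + 0.92 = 4.87
total variance = 4.87 + 2 × 3.44 = 11.75
α (item deleted) = (5/4)·(1 − 4.87/11.75) = 0.732

Cronbach's alpha = 0.732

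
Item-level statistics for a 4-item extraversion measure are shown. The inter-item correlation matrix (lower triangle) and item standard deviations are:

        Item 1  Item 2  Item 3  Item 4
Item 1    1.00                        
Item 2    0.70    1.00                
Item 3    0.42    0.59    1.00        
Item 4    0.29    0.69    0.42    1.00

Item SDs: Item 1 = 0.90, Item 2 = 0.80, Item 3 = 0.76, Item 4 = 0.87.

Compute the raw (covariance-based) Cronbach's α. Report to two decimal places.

Σσ²ᵢ = 0.90² + 0.80² + 0.76² + 0.87² = 2.7845
Covariances σ_ij = r_ij · s_i · s_j:
  σ(Item 1,Item 2) = 0.70 × 0.90 × 0.80 = 0.5040
  σ(Item 1,Item 3) = 0.42 × 0.90 × 0.76 = 0.2873
  σ(Item 1,Item 4) = 0.29 × 0.90 × 0.87 = 0.2271
  σ(Item 2,Item 3) = 0.59 × 0.80 × 0.76 = 0.3587
  σ(Item 2,Item 4) = 0.69 × 0.80 × 0.87 = 0.4802
  σ(Item 3,Item 4) = 0.42 × 0.76 × 0.87 = 0.2777
σ²_T = Σσ²ᵢ + 2·Σσ_ij = 2.7845 + 2 × 2.1350 = 7.0545
α = (4/3)·(1 − 2.7845/7.0545) = 0.81

Cronbach's α = 0.81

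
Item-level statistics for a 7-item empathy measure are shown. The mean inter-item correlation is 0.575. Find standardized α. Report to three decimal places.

α = 0.904

Standardized α = k·r̄ / (1 + (k−1)·r̄) = 7 × 0.575 / (1 + 6 × 0.575)
  = 4.0250 / 4.4500 = 0.904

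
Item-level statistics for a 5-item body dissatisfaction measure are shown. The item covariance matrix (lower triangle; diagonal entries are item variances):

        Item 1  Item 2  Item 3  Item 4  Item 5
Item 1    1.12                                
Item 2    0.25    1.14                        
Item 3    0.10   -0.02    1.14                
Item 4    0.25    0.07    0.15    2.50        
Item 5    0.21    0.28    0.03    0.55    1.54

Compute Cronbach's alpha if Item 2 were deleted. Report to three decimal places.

Cronbach's alpha = 0.387

Remaining items: Item 1, Item 3, Item 4, Item 5 (k = 4).
Σσ²ᵢ = 1.12 + 1.14 + 2.50 + 1.54 = 6.30
total variance = 6.30 + 2 × 1.29 = 8.88
α (item deleted) = (4/3)·(1 − 6.30/8.88) = 0.387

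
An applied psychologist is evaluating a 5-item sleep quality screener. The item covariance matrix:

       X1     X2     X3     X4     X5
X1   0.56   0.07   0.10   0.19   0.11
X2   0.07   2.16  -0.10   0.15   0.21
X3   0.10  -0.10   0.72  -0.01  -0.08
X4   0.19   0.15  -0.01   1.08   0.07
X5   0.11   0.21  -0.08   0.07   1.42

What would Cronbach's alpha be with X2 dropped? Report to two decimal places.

Cronbach's alpha = 0.22

Remaining items: X1, X3, X4, X5 (k = 4).
Σσ²ᵢ = 0.56 + 0.72 + 1.08 + 1.42 = 3.78
total variance = 3.78 + 2 × 0.38 = 4.54
α (item deleted) = (4/3)·(1 − 3.78/4.54) = 0.22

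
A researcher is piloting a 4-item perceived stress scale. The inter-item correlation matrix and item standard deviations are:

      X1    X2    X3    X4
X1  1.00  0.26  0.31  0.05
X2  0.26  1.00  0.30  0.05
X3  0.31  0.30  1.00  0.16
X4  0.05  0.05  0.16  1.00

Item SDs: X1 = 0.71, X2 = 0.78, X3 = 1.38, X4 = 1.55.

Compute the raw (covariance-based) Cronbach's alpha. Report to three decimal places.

α = 0.416

Σσ²ᵢ = 0.71² + 0.78² + 1.38² + 1.55² = 5.4194
Covariances σ_ij = r_ij · s_i · s_j:
  σ(X1,X2) = 0.26 × 0.71 × 0.78 = 0.1440
  σ(X1,X3) = 0.31 × 0.71 × 1.38 = 0.3037
  σ(X1,X4) = 0.05 × 0.71 × 1.55 = 0.0550
  σ(X2,X3) = 0.30 × 0.78 × 1.38 = 0.3229
  σ(X2,X4) = 0.05 × 0.78 × 1.55 = 0.0605
  σ(X3,X4) = 0.16 × 1.38 × 1.55 = 0.3422
σ²_T = Σσ²ᵢ + 2·Σσ_ij = 5.4194 + 2 × 1.2283 = 7.8760
α = (4/3)·(1 − 5.4194/7.8760) = 0.416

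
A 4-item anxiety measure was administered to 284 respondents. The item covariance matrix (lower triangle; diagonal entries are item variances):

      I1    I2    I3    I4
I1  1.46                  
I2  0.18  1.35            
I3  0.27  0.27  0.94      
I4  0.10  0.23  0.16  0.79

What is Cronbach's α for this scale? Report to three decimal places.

Σσ²ᵢ = 1.46 + 1.35 + 0.94 + 0.79 = 4.54
Sum of off-diagonal covariances = 1.21
total variance = 4.54 + 2 × 1.21 = 6.96
α = (k/(k−1))·(1 − Σσ²ᵢ/total variance) = (4/3)·(1 − 4.54/6.96) = 0.464

α = 0.464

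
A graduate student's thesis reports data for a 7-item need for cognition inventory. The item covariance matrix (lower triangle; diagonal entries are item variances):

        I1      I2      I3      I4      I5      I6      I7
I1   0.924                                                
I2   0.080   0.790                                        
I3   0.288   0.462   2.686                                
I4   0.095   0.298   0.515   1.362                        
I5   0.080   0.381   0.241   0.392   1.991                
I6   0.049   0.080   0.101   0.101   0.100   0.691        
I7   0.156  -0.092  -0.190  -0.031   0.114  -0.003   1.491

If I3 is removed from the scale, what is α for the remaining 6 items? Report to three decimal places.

Remaining items: I1, I2, I4, I5, I6, I7 (k = 6).
Σσ²ᵢ = 0.924 + 0.790 + 1.362 + 1.991 + 0.691 + 1.491 = 7.249
total variance = 7.249 + 2 × 1.800 = 10.849
α (item deleted) = (6/5)·(1 − 7.249/10.849) = 0.398

α = 0.398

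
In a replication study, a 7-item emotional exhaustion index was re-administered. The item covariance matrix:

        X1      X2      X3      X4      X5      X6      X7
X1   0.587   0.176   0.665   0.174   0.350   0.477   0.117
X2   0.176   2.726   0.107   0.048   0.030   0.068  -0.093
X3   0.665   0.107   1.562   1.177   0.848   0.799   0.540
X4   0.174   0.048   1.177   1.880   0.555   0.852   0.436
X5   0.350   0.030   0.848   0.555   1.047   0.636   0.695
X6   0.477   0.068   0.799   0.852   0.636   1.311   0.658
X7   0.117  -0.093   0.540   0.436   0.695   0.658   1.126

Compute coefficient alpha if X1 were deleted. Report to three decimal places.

coefficient alpha = 0.725

Remaining items: X2, X3, X4, X5, X6, X7 (k = 6).
Σσ²ᵢ = 2.726 + 1.562 + 1.880 + 1.047 + 1.311 + 1.126 = 9.652
total variance = 9.652 + 2 × 7.356 = 24.364
α (item deleted) = (6/5)·(1 − 9.652/24.364) = 0.725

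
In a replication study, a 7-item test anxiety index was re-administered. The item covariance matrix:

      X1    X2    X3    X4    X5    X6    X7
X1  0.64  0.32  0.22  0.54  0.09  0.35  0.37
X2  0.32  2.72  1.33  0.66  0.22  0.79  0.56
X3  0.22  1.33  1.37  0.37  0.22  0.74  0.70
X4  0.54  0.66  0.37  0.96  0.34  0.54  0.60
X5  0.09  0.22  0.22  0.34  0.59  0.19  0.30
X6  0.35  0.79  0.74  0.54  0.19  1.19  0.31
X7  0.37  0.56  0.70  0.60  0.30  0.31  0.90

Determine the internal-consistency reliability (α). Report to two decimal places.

ΣVar(i) = 0.64 + 2.72 + 1.37 + 0.96 + 0.59 + 1.19 + 0.90 = 8.37
Sum of off-diagonal covariances = 9.76
σ²_T = 8.37 + 2 × 9.76 = 27.89
α = (k/(k−1))·(1 − ΣVar(i)/σ²_T) = (7/6)·(1 − 8.37/27.89) = 0.82

α = 0.82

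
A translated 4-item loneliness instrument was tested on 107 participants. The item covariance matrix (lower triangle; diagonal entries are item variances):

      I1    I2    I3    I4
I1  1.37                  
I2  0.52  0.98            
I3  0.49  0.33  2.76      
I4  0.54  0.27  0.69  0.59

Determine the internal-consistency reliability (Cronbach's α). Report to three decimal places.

ΣVar(i) = 1.37 + 0.98 + 2.76 + 0.59 = 5.70
Sum of the distinct covariances = 2.84
Var(T) = 5.70 + 2 × 2.84 = 11.38
α = (k/(k−1))·(1 − ΣVar(i)/Var(T)) = (4/3)·(1 − 5.70/11.38) = 0.665

Cronbach's α = 0.665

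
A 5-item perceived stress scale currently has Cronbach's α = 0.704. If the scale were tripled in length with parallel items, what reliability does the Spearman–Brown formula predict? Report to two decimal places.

predicted reliability = 0.88

Length factor m = 3
α' = m·α / (1 + (m−1)·α)
   = 3 × 0.704 / (1 + (3 − 1) × 0.704)
   = 2.1120 / 2.4080 = 0.88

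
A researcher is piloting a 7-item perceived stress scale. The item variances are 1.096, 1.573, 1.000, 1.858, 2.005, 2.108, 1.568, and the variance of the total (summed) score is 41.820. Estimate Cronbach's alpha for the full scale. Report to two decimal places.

α = 0.85

ΣVar(i) = 1.096 + 1.573 + 1.000 + 1.858 + 2.005 + 2.108 + 1.568 = 11.208
α = (k/(k−1))·(1 − ΣVar(i)/Var(T)) = (7/6)·(1 − 11.208/41.820) = 0.85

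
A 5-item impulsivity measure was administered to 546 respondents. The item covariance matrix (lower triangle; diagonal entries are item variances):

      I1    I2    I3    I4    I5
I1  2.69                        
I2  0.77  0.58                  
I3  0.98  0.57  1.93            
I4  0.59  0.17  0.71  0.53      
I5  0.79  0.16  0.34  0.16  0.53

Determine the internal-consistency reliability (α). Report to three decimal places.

Σσᵢ² = 2.69 + 0.58 + 1.93 + 0.53 + 0.53 = 6.26
Sum of off-diagonal covariances = 5.24
σ²_total = 6.26 + 2 × 5.24 = 16.74
α = (k/(k−1))·(1 − Σσᵢ²/σ²_total) = (5/4)·(1 − 6.26/16.74) = 0.783

α = 0.783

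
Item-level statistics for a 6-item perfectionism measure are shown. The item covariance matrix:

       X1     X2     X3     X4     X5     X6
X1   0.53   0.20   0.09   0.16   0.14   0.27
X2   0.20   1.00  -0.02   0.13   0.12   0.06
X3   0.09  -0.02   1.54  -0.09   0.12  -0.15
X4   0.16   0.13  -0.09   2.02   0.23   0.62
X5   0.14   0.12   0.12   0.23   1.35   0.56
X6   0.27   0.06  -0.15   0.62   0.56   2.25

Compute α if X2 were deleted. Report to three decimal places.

α = 0.421

Remaining items: X1, X3, X4, X5, X6 (k = 5).
sum of item variances = 0.53 + 1.54 + 2.02 + 1.35 + 2.25 = 7.69
σ²_T = 7.69 + 2 × 1.95 = 11.59
α (item deleted) = (5/4)·(1 − 7.69/11.59) = 0.421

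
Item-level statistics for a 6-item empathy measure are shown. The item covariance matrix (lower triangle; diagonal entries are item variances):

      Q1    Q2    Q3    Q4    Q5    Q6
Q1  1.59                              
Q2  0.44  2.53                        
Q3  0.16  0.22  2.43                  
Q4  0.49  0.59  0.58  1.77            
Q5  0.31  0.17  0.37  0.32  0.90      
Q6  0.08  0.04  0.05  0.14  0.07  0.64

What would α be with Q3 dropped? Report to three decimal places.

α = 0.520

Remaining items: Q1, Q2, Q4, Q5, Q6 (k = 5).
Σσ²ᵢ = 1.59 + 2.53 + 1.77 + 0.90 + 0.64 = 7.43
σ²_total = 7.43 + 2 × 2.65 = 12.73
α (item deleted) = (5/4)·(1 − 7.43/12.73) = 0.520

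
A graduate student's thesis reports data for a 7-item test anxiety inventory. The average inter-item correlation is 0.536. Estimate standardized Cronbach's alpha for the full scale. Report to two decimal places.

Standardized α = k·r̄ / (1 + (k−1)·r̄) = 7 × 0.536 / (1 + 6 × 0.536)
  = 3.7520 / 4.2160 = 0.89

standardized Cronbach's alpha = 0.89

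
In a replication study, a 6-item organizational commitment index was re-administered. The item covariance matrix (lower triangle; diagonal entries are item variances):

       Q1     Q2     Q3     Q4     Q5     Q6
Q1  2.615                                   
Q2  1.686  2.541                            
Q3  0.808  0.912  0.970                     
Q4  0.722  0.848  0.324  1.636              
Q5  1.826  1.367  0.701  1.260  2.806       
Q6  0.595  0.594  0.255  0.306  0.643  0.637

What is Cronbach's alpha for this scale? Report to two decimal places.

Cronbach's alpha = 0.84

Σσ²ᵢ = 2.615 + 2.541 + 0.970 + 1.636 + 2.806 + 0.637 = 11.205
Sum of the distinct covariances = 12.847
σ²_total = 11.205 + 2 × 12.847 = 36.899
α = (k/(k−1))·(1 − Σσ²ᵢ/σ²_total) = (6/5)·(1 − 11.205/36.899) = 0.84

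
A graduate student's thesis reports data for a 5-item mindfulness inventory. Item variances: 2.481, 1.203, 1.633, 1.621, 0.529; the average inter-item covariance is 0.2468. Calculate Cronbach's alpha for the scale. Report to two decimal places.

Σσ²ᵢ = 2.481 + 1.203 + 1.633 + 1.621 + 0.529 = 7.467
Sum of the 10 distinct covariances = 10 × 0.2468 = 2.4680
σ²_total = Σσ²ᵢ + 2·Σcov = 7.467 + 2 × 2.4680 = 12.4030
α = (5/4)·(1 − 7.467/12.4030) = 0.50

Cronbach's alpha = 0.50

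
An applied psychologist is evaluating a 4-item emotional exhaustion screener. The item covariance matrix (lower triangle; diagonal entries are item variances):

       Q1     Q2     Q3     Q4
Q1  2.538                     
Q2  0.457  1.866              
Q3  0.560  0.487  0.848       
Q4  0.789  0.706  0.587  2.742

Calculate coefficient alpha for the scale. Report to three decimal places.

coefficient alpha = 0.631

sum of item variances = 2.538 + 1.866 + 0.848 + 2.742 = 7.994
Sum of off-diagonal covariances = 3.586
total variance = 7.994 + 2 × 3.586 = 15.166
α = (k/(k−1))·(1 − sum of item variances/total variance) = (4/3)·(1 − 7.994/15.166) = 0.631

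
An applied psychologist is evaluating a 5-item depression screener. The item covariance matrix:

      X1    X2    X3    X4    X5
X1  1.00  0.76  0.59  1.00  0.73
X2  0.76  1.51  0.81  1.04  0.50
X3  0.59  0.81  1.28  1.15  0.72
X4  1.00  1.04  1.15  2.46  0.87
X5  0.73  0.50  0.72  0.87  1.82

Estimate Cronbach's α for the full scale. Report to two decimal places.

sum of item variances = 1.00 + 1.51 + 1.28 + 2.46 + 1.82 = 8.07
Σ_{i<j} σ_ij = 8.17
Var(T) = 8.07 + 2 × 8.17 = 24.41
α = (k/(k−1))·(1 − sum of item variances/Var(T)) = (5/4)·(1 − 8.07/24.41) = 0.84

Cronbach's α = 0.84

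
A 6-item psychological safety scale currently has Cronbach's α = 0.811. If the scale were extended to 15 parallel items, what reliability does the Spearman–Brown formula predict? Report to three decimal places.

predicted reliability = 0.915

Length factor m = 15/6 = 2.5000
α' = m·α / (1 + (m−1)·α)
   = 15/6 × 0.811 / (1 + (15/6 − 1) × 0.811)
   = 2.0275 / 2.2165 = 0.915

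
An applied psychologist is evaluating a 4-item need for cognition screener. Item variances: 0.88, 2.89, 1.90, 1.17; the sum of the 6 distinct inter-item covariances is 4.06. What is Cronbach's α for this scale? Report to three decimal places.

Σσ²ᵢ = 0.88 + 2.89 + 1.90 + 1.17 = 6.84
Sum of distinct covariances = 4.06
total variance = Σσ²ᵢ + 2·Σcov = 6.84 + 2 × 4.06 = 14.96
α = (4/3)·(1 − 6.84/14.96) = 0.724

Cronbach's α = 0.724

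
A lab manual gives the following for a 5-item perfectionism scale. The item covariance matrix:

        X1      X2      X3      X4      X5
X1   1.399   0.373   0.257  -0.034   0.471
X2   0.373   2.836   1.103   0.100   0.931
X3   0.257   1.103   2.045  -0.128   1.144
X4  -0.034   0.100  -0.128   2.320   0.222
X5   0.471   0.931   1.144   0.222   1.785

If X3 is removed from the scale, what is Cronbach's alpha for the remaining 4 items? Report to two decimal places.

α = 0.44

Remaining items: X1, X2, X4, X5 (k = 4).
ΣVar(i) = 1.399 + 2.836 + 2.320 + 1.785 = 8.340
total variance = 8.340 + 2 × 2.063 = 12.466
α (item deleted) = (4/3)·(1 − 8.340/12.466) = 0.44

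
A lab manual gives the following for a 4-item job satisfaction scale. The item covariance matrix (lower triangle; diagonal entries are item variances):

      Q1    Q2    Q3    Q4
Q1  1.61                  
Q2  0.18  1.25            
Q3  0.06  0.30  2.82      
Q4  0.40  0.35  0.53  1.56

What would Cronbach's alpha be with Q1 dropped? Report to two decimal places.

Remaining items: Q2, Q3, Q4 (k = 3).
Σσ²ᵢ = 1.25 + 2.82 + 1.56 = 5.63
Var(T) = 5.63 + 2 × 1.18 = 7.99
α (item deleted) = (3/2)·(1 − 5.63/7.99) = 0.44

Cronbach's alpha = 0.44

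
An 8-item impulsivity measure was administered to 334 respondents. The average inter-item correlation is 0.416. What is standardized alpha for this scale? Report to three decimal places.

Standardized α = k·r̄ / (1 + (k−1)·r̄) = 8 × 0.416 / (1 + 7 × 0.416)
  = 3.3280 / 3.9120 = 0.851

standardized alpha = 0.851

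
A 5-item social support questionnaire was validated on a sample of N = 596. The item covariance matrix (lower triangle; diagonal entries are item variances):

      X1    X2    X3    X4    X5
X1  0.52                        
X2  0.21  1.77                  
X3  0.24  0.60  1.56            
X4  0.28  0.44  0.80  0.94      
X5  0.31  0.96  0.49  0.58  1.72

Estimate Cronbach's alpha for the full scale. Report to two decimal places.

α = 0.75

ΣVar(i) = 0.52 + 1.77 + 1.56 + 0.94 + 1.72 = 6.51
Σ_{i<j} σ_ij = 4.91
σ²_T = 6.51 + 2 × 4.91 = 16.33
α = (k/(k−1))·(1 − ΣVar(i)/σ²_T) = (5/4)·(1 − 6.51/16.33) = 0.75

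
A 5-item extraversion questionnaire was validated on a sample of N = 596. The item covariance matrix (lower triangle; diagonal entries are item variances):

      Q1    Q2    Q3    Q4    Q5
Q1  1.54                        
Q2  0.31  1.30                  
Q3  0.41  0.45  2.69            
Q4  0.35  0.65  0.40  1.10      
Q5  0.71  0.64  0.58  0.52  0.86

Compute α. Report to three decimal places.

α = 0.716

Σσᵢ² = 1.54 + 1.30 + 2.69 + 1.10 + 0.86 = 7.49
Sum of off-diagonal covariances = 5.02
total variance = 7.49 + 2 × 5.02 = 17.53
α = (k/(k−1))·(1 − Σσᵢ²/total variance) = (5/4)·(1 − 7.49/17.53) = 0.716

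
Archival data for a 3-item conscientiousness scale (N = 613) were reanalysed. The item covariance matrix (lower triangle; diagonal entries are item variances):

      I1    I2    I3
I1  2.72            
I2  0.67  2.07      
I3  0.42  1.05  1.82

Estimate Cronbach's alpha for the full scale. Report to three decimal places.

sum of item variances = 2.72 + 2.07 + 1.82 = 6.61
Σ_{i<j} σ_ij = 2.14
σ²_total = 6.61 + 2 × 2.14 = 10.89
α = (k/(k−1))·(1 − sum of item variances/σ²_total) = (3/2)·(1 − 6.61/10.89) = 0.590

α = 0.590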